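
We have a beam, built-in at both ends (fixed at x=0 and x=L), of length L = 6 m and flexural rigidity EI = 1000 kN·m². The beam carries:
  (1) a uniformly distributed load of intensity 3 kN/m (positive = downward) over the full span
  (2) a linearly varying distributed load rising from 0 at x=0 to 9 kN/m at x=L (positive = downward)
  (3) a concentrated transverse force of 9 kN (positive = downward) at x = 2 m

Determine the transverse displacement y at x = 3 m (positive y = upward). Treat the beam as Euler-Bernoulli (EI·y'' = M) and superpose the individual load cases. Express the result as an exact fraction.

y(3) = -21/640 m

Load 1 — uniform load w=3 kN/m over full span:
  y_1 = -wx²(L-x)²/(24EI) = -3·3²·(6-3)²/(24·1000) = -81/8000 m
Load 2 — triangular load w₀=9 kN/m (0→w₀ over full span):
  y_2 = -w₀x²(L-x)²(x+2L)/(120LEI) = -9·3²·(6-3)²·(3+2·6)/(120·6·1000) = -243/16000 m
Load 3 — point force P=9 kN at a=2 m (b=L-a=4):
  y_3 = -Pa²(L-x)²(3bL-(3b+a)(L-x))/(6L³EI)  [x>a] = -9·2²·(6-3)²·(3·4·6-(3·4+2)·(6-3))/(6·6³·1000) = -3/400 m
Superposition: y = Σ y_i = -21/640 m ≈ -0.032813 m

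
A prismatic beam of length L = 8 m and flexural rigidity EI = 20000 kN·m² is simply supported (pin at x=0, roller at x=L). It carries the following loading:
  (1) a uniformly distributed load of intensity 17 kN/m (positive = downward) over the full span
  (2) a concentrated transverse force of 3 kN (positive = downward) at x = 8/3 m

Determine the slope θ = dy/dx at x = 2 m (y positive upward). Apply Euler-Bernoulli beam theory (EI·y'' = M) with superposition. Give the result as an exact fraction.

θ(2) = -217/16875 rad

Load 1 — uniform load w=17 kN/m over full span:
  θ_1 = -w(L³-6Lx²+4x³)/(24EI) = -17·(8³-6·8·2²+4·2³)/(24·20000) = -187/15000 rad
Load 2 — point force P=3 kN at a=8/3 m (b=L-a=16/3):
  θ_2 = -Pb(L²-b²-3x²)/(6LEI)  [x≤a] = -3·(16/3)·(8²-(16/3)²-3·2²)/(6·8·20000) = -53/135000 rad
Superposition: θ = Σ θ_i = -217/16875 rad ≈ -0.012859 rad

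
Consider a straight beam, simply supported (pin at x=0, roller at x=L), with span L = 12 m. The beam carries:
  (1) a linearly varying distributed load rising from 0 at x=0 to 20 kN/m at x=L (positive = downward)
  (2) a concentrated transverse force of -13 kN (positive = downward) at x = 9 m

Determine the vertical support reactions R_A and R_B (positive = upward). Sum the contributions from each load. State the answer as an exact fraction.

R_A = 147/4 kN, R_B = 281/4 kN

Load 1 — triangular load w₀=20 kN/m (0→w₀ over full span):
  R_A = w₀L/6 = 20·12/6 = 40 kN
  R_B = w₀L/3 = 20·12/3 = 80 kN
Load 2 — point force P=-13 kN at a=9 m (b=L-a=3):
  R_A = Pb/L = (-13)·3/12 = -13/4 kN
  R_B = Pa/L = (-13)·9/12 = -39/4 kN
Superposition: R_A = 147/4 kN, R_B = 281/4 kN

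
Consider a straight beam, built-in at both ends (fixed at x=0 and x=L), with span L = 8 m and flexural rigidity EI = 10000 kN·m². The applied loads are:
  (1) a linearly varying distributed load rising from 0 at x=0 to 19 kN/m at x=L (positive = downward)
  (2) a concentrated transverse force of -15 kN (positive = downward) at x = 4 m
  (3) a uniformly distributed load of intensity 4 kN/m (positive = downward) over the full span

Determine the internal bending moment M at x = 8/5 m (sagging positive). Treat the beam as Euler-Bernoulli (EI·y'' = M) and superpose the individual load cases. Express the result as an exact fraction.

Load 1 — triangular load w₀=19 kN/m (0→w₀ over full span):
  M_1 = 3w₀Lx/20 - w₀L²/30 - w₀x³/(6L) = 3·19·8·(8/5)/20 - 19·8²/30 - 19·(8/5)³/(6·8) = -2128/375 kN·m
Load 2 — point force P=-15 kN at a=4 m (b=L-a=4):
  M_2 = Pb²(3a+b)x/L³ - Pab²/L²  [x≤a] = (-15)·4²·(3·4+4)·(8/5)/8³ - (-15)·4·4²/8² = 3 kN·m
Load 3 — uniform load w=4 kN/m over full span:
  M_3 = wLx/2 - wL²/12 - wx²/2 = 4·8·(8/5)/2 - 4·8²/12 - 4·(8/5)²/2 = -64/75 kN·m
Superposition: M = Σ M_i = -441/125 kN·m ≈ -3.528000 kN·m

M(8/5) = -441/125 kN·m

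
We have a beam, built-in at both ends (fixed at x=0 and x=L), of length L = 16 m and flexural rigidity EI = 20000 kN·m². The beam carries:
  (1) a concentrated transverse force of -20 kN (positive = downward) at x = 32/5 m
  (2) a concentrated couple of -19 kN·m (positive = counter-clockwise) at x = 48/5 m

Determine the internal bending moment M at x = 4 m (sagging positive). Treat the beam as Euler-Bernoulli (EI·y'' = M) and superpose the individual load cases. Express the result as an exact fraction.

Load 1 — point force P=-20 kN at a=32/5 m (b=L-a=48/5):
  M_1 = Pb²(3a+b)x/L³ - Pab²/L²  [x≤a] = (-20)·(48/5)²·(3·(32/5)+(48/5))·4/16³ - (-20)·(32/5)·(48/5)²/16² = -144/25 kN·m
Load 2 — applied couple M₀=-19 kN·m at a=48/5 m (b=L-a=32/5):
  M_2 = R_Ax - M_A  [x≤a] with R_A=-171/100, M_A=-152/25 = (-171/100)·4 - (-152/25) = -19/25 kN·m
Superposition: M = Σ M_i = -163/25 kN·m ≈ -6.520000 kN·m

M(4) = -163/25 kN·m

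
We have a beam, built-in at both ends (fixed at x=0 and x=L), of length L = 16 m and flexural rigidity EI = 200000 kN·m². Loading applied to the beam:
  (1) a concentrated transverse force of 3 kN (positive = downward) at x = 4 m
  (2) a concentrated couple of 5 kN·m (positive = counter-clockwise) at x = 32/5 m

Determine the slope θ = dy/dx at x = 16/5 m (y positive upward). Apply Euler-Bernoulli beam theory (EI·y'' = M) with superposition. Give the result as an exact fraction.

Load 1 — point force P=3 kN at a=4 m (b=L-a=12):
  θ_1 = -Pb²x(2aL-(3a+b)x)/(2L³EI)  [x≤a] = -3·12²·(16/5)·(2·4·16-(3·4+12)·(16/5))/(2·16³·200000) = -27/625000 rad
Load 2 — applied couple M₀=5 kN·m at a=32/5 m (b=L-a=48/5):
  θ_2 = (R_Ax²/2 - M_Ax)/EI  [x≤a] with R_A=9/20, M_A=3/5 = ((9/20)·(16/5)²/2 - (3/5)·(16/5))/200000 = 3/1562500 rad
Superposition: θ = Σ θ_i = -129/3125000 rad ≈ -0.000041 rad

θ(16/5) = -129/3125000 rad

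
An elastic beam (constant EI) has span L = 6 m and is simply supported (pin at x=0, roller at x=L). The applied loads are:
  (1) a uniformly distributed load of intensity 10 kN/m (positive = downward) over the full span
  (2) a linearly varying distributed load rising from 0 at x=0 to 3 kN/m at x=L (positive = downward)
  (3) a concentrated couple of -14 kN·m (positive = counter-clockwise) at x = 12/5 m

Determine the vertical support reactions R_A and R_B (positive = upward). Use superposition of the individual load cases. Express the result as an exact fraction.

Load 1 — uniform load w=10 kN/m over full span:
  R_A = wL/2 = 10·6/2 = 30 kN
  R_B = wL/2 = 10·6/2 = 30 kN
Load 2 — triangular load w₀=3 kN/m (0→w₀ over full span):
  R_A = w₀L/6 = 3·6/6 = 3 kN
  R_B = w₀L/3 = 3·6/3 = 6 kN
Load 3 — applied couple M₀=-14 kN·m at a=12/5 m (b=L-a=18/5):
  R_A = M₀/L = (-14)/6 = -7/3 kN
  R_B = -M₀/L = -(-14)/6 = 7/3 kN
Superposition: R_A = 92/3 kN, R_B = 115/3 kN

R_A = 92/3 kN, R_B = 115/3 kN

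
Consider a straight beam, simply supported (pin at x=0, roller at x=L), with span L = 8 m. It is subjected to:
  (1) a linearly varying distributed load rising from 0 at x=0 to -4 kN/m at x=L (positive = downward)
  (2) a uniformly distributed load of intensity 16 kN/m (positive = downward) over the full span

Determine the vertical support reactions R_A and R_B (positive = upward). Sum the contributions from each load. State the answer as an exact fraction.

Load 1 — triangular load w₀=-4 kN/m (0→w₀ over full span):
  R_A = w₀L/6 = (-4)·8/6 = -16/3 kN
  R_B = w₀L/3 = (-4)·8/3 = -32/3 kN
Load 2 — uniform load w=16 kN/m over full span:
  R_A = wL/2 = 16·8/2 = 64 kN
  R_B = wL/2 = 16·8/2 = 64 kN
Superposition: R_A = 176/3 kN, R_B = 160/3 kN

R_A = 176/3 kN, R_B = 160/3 kN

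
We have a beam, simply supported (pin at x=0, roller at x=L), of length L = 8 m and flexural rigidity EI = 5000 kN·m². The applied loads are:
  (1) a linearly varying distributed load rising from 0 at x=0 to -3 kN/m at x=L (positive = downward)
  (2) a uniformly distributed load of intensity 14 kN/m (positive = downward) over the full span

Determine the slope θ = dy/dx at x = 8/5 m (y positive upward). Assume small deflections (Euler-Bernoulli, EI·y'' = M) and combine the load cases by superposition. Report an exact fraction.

Load 1 — triangular load w₀=-3 kN/m (0→w₀ over full span):
  θ_1 = -w₀(7L⁴-30L²x²+15x⁴)/(360LEI) = -(-3)·(7·8⁴-30·8²·(8/5)²+15·(8/5)⁴)/(360·8·5000) = 5824/1171875 rad
Load 2 — uniform load w=14 kN/m over full span:
  θ_2 = -w(L³-6Lx²+4x³)/(24EI) = -14·(8³-6·8·(8/5)²+4·(8/5)³)/(24·5000) = -3696/78125 rad
Superposition: θ = Σ θ_i = -49616/1171875 rad ≈ -0.042339 rad

θ(8/5) = -49616/1171875 rad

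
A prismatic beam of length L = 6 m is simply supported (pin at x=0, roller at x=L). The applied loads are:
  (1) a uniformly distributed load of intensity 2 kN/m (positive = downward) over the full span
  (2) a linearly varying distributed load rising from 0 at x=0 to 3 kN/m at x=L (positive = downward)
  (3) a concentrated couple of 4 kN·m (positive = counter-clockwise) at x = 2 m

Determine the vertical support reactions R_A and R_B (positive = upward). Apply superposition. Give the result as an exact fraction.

Load 1 — uniform load w=2 kN/m over full span:
  R_A = wL/2 = 2·6/2 = 6 kN
  R_B = wL/2 = 2·6/2 = 6 kN
Load 2 — triangular load w₀=3 kN/m (0→w₀ over full span):
  R_A = w₀L/6 = 3·6/6 = 3 kN
  R_B = w₀L/3 = 3·6/3 = 6 kN
Load 3 — applied couple M₀=4 kN·m at a=2 m (b=L-a=4):
  R_A = M₀/L = 4/6 = 2/3 kN
  R_B = -M₀/L = -4/6 = -2/3 kN
Superposition: R_A = 29/3 kN, R_B = 34/3 kN

R_A = 29/3 kN, R_B = 34/3 kN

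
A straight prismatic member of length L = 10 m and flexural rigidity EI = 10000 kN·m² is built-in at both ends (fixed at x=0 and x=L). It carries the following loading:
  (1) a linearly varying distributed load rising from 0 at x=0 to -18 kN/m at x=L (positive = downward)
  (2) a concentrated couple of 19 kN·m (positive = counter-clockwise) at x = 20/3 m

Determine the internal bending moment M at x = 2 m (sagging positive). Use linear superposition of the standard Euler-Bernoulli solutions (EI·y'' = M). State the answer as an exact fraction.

M(2) = 107/15 kN·m

Load 1 — triangular load w₀=-18 kN/m (0→w₀ over full span):
  M_1 = 3w₀Lx/20 - w₀L²/30 - w₀x³/(6L) = 3·(-18)·10·2/20 - (-18)·10²/30 - (-18)·2³/(6·10) = 42/5 kN·m
Load 2 — applied couple M₀=19 kN·m at a=20/3 m (b=L-a=10/3):
  M_2 = R_Ax - M_A  [x≤a] with R_A=38/15, M_A=19/3 = (38/15)·2 - (19/3) = -19/15 kN·m
Superposition: M = Σ M_i = 107/15 kN·m ≈ 7.133333 kN·m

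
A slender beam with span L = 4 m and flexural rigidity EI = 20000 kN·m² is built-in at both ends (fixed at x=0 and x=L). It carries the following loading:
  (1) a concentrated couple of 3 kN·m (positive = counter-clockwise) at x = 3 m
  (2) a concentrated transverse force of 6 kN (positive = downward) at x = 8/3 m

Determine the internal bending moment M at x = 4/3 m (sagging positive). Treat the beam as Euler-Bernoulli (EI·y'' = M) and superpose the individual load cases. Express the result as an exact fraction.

M(4/3) = 209/432 kN·m

Load 1 — applied couple M₀=3 kN·m at a=3 m (b=L-a=1):
  M_1 = R_Ax - M_A  [x≤a] with R_A=27/32, M_A=15/16 = (27/32)·(4/3) - (15/16) = 3/16 kN·m
Load 2 — point force P=6 kN at a=8/3 m (b=L-a=4/3):
  M_2 = Pb²(3a+b)x/L³ - Pab²/L²  [x≤a] = 6·(4/3)²·(3·(8/3)+(4/3))·(4/3)/4³ - 6·(8/3)·(4/3)²/4² = 8/27 kN·m
Superposition: M = Σ M_i = 209/432 kN·m ≈ 0.483796 kN·m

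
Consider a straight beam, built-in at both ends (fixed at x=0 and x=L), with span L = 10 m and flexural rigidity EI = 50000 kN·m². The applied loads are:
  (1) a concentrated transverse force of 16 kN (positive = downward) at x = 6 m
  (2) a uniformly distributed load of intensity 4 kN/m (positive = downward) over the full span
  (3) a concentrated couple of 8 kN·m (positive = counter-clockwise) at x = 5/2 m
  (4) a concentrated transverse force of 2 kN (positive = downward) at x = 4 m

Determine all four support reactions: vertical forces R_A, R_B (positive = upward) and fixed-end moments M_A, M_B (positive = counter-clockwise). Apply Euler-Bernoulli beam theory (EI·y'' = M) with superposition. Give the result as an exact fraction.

R_A = 6957/250 kN, M_A = 7511/150 kN·m, R_B = 7543/250 kN, M_B = -8369/150 kN·m

Load 1 — point force P=16 kN at a=6 m (b=L-a=4):
  R_A = Pb²(3a+b)/L³ = 16·4²·(3·6+4)/10³ = 704/125 kN
  M_A = Pab²/L² = 16·6·4²/10² = 384/25 kN·m
  R_B = Pa²(a+3b)/L³ = 16·6²·(6+3·4)/10³ = 1296/125 kN
  M_B = -Pa²b/L² = -16·6²·4/10² = -576/25 kN·m
Load 2 — uniform load w=4 kN/m over full span:
  R_A = wL/2 = 4·10/2 = 20 kN
  M_A = wL²/12 = 4·10²/12 = 100/3 kN·m
  R_B = wL/2 = 4·10/2 = 20 kN
  M_B = -wL²/12 = -4·10²/12 = -100/3 kN·m
Load 3 — applied couple M₀=8 kN·m at a=5/2 m (b=L-a=15/2):
  R_A = 6M₀ab/L³ = 6·8·(5/2)·(15/2)/10³ = 9/10 kN
  M_A = M₀b(2a-b)/L² = 8·(15/2)·(2·(5/2)-(15/2))/10² = -3/2 kN·m
  R_B = -6M₀ab/L³ = -6·8·(5/2)·(15/2)/10³ = -9/10 kN
  M_B = M₀a(2b-a)/L² = 8·(5/2)·(2·(15/2)-(5/2))/10² = 5/2 kN·m
Load 4 — point force P=2 kN at a=4 m (b=L-a=6):
  R_A = Pb²(3a+b)/L³ = 2·6²·(3·4+6)/10³ = 162/125 kN
  M_A = Pab²/L² = 2·4·6²/10² = 72/25 kN·m
  R_B = Pa²(a+3b)/L³ = 2·4²·(4+3·6)/10³ = 88/125 kN
  M_B = -Pa²b/L² = -2·4²·6/10² = -48/25 kN·m
Superposition: R_A = 6957/250 kN, M_A = 7511/150 kN·m, R_B = 7543/250 kN, M_B = -8369/150 kN·m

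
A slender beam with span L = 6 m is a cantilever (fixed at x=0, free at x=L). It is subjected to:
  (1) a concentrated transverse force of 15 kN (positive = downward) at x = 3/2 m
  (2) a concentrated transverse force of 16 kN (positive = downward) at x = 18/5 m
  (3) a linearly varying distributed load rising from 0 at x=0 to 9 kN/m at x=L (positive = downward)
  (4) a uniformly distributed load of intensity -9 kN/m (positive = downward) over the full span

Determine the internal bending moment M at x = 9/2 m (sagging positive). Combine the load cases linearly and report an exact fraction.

M(9/2) = 27/32 kN·m

Load 1 — point force P=15 kN at a=3/2 m (b=L-a=9/2):
  M_1 = 0  [x>a] = 0 kN·m
Load 2 — point force P=16 kN at a=18/5 m (b=L-a=12/5):
  M_2 = 0  [x>a] = 0 kN·m
Load 3 — triangular load w₀=9 kN/m (0→w₀ over full span):
  M_3 = w₀Lx/2 - w₀L²/3 - w₀x³/(6L) = 9·6·(9/2)/2 - 9·6²/3 - 9·(9/2)³/(6·6) = -297/32 kN·m
Load 4 — uniform load w=-9 kN/m over full span:
  M_4 = -w(L-x)²/2 = -(-9)·(6-(9/2))²/2 = 81/8 kN·m
Superposition: M = Σ M_i = 27/32 kN·m ≈ 0.843750 kN·m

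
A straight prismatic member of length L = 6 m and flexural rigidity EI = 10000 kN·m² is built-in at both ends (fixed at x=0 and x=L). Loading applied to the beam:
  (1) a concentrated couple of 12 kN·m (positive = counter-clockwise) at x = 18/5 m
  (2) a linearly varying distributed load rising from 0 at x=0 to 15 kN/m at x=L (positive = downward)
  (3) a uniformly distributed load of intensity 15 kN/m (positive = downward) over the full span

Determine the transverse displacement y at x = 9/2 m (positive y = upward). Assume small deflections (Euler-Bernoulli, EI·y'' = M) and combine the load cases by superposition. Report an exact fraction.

Load 1 — applied couple M₀=12 kN·m at a=18/5 m (b=L-a=12/5):
  y_1 = (R_Ax³/6 - M_Ax²/2 - M₀(x-a)²/2)/EI  [x>a] with R_A=72/25, M_A=96/25 = ((72/25)·(9/2)³/6 - (96/25)·(9/2)²/2 - 12·((9/2)-(18/5))²/2)/10000 = 0 m
Load 2 — triangular load w₀=15 kN/m (0→w₀ over full span):
  y_2 = -w₀x²(L-x)²(x+2L)/(120LEI) = -15·(9/2)²·(6-(9/2))²·((9/2)+2·6)/(120·6·10000) = -8019/5120000 m
Load 3 — uniform load w=15 kN/m over full span:
  y_3 = -wx²(L-x)²/(24EI) = -15·(9/2)²·(6-(9/2))²/(24·10000) = -729/256000 m
Superposition: y = Σ y_i = -22599/5120000 m ≈ -0.004414 m

y(9/2) = -22599/5120000 m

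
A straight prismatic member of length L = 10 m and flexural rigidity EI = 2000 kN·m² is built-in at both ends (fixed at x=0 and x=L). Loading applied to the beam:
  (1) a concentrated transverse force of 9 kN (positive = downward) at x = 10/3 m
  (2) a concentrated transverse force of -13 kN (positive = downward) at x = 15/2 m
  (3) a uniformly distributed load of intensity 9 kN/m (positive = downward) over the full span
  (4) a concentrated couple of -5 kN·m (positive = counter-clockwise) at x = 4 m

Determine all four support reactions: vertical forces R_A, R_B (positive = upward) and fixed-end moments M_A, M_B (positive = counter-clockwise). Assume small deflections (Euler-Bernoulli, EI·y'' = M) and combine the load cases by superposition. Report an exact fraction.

Load 1 — point force P=9 kN at a=10/3 m (b=L-a=20/3):
  R_A = Pb²(3a+b)/L³ = 9·(20/3)²·(3·(10/3)+(20/3))/10³ = 20/3 kN
  M_A = Pab²/L² = 9·(10/3)·(20/3)²/10² = 40/3 kN·m
  R_B = Pa²(a+3b)/L³ = 9·(10/3)²·((10/3)+3·(20/3))/10³ = 7/3 kN
  M_B = -Pa²b/L² = -9·(10/3)²·(20/3)/10² = -20/3 kN·m
Load 2 — point force P=-13 kN at a=15/2 m (b=L-a=5/2):
  R_A = Pb²(3a+b)/L³ = (-13)·(5/2)²·(3·(15/2)+(5/2))/10³ = -65/32 kN
  M_A = Pab²/L² = (-13)·(15/2)·(5/2)²/10² = -195/32 kN·m
  R_B = Pa²(a+3b)/L³ = (-13)·(15/2)²·((15/2)+3·(5/2))/10³ = -351/32 kN
  M_B = -Pa²b/L² = -(-13)·(15/2)²·(5/2)/10² = 585/32 kN·m
Load 3 — uniform load w=9 kN/m over full span:
  R_A = wL/2 = 9·10/2 = 45 kN
  M_A = wL²/12 = 9·10²/12 = 75 kN·m
  R_B = wL/2 = 9·10/2 = 45 kN
  M_B = -wL²/12 = -9·10²/12 = -75 kN·m
Load 4 — applied couple M₀=-5 kN·m at a=4 m (b=L-a=6):
  R_A = 6M₀ab/L³ = 6·(-5)·4·6/10³ = -18/25 kN
  M_A = M₀b(2a-b)/L² = (-5)·6·(2·4-6)/10² = -3/5 kN·m
  R_B = -6M₀ab/L³ = -6·(-5)·4·6/10³ = 18/25 kN
  M_B = M₀a(2b-a)/L² = (-5)·4·(2·6-4)/10² = -8/5 kN·m
Superposition: R_A = 117397/2400 kN, M_A = 39187/480 kN·m, R_B = 89003/2400 kN, M_B = -31193/480 kN·m

R_A = 117397/2400 kN, M_A = 39187/480 kN·m, R_B = 89003/2400 kN, M_B = -31193/480 kN·m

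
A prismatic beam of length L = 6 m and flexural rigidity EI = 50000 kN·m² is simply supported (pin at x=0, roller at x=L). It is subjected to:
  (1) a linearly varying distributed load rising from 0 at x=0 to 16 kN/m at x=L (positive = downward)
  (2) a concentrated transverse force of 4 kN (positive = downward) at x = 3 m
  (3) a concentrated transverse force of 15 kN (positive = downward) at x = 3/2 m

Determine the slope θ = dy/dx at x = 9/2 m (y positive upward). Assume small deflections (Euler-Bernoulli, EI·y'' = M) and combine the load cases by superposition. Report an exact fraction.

θ(9/2) = 5829/4000000 rad

Load 1 — triangular load w₀=16 kN/m (0→w₀ over full span):
  θ_1 = -w₀(7L⁴-30L²x²+15x⁴)/(360LEI) = -16·(7·6⁴-30·6²·(9/2)²+15·(9/2)⁴)/(360·6·50000) = 3939/4000000 rad
Load 2 — point force P=4 kN at a=3 m (b=L-a=3):
  θ_2 = -Pa(2L²-6Lx+3x²+a²)/(6LEI)  [x>a] = -4·3·(2·6²-6·6·(9/2)+3·(9/2)²+3²)/(6·6·50000) = 27/200000 rad
Load 3 — point force P=15 kN at a=3/2 m (b=L-a=9/2):
  θ_3 = -Pa(2L²-6Lx+3x²+a²)/(6LEI)  [x>a] = -15·(3/2)·(2·6²-6·6·(9/2)+3·(9/2)²+(3/2)²)/(6·6·50000) = 27/80000 rad
Superposition: θ = Σ θ_i = 5829/4000000 rad ≈ 0.001457 rad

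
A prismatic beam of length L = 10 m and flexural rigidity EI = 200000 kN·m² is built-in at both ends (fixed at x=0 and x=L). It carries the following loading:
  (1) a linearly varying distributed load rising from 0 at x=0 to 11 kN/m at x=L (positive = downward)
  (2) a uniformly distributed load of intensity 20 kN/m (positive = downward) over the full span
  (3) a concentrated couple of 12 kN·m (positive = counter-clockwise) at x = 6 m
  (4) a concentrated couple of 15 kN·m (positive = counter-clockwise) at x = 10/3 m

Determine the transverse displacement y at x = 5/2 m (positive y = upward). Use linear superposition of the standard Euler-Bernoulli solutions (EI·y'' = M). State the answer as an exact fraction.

y(5/2) = -112979/61440000 m

Load 1 — triangular load w₀=11 kN/m (0→w₀ over full span):
  y_1 = -w₀x²(L-x)²(x+2L)/(120LEI) = -11·(5/2)²·(10-(5/2))²·((5/2)+2·10)/(120·10·200000) = -297/819200 m
Load 2 — uniform load w=20 kN/m over full span:
  y_2 = -wx²(L-x)²/(24EI) = -20·(5/2)²·(10-(5/2))²/(24·200000) = -3/2048 m
Load 3 — applied couple M₀=12 kN·m at a=6 m (b=L-a=4):
  y_3 = (R_Ax³/6 - M_Ax²/2)/EI  [x≤a] with R_A=216/125, M_A=96/25 = ((216/125)·(5/2)³/6 - (96/25)·(5/2)²/2)/200000 = -3/80000 m
Load 4 — applied couple M₀=15 kN·m at a=10/3 m (b=L-a=20/3):
  y_4 = (R_Ax³/6 - M_Ax²/2)/EI  [x≤a] with R_A=2, M_A=0 = (2·(5/2)³/6 - 0·(5/2)²/2)/200000 = 1/38400 m
Superposition: y = Σ y_i = -112979/61440000 m ≈ -0.001839 m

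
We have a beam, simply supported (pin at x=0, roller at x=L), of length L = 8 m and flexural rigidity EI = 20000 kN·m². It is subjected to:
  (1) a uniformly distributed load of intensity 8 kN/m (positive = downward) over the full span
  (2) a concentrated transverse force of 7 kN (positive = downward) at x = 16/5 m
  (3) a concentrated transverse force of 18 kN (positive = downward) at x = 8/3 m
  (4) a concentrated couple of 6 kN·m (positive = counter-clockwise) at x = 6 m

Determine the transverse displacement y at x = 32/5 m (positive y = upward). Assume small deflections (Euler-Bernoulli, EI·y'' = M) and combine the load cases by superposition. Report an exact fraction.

Load 1 — uniform load w=8 kN/m over full span:
  y_1 = -wx(L³-2Lx²+x³)/(24EI) = -8·(32/5)·(8³-2·8·(32/5)²+(32/5)³)/(24·20000) = -14848/1171875 m
Load 2 — point force P=7 kN at a=16/5 m (b=L-a=24/5):
  y_2 = -Pa(L-x)(2Lx-a²-x²)/(6LEI)  [x>a] = -7·(16/5)·(8-(32/5))·(2·8·(32/5)-(16/5)²-(32/5)²)/(6·8·20000) = -448/234375 m
Load 3 — point force P=18 kN at a=8/3 m (b=L-a=16/3):
  y_3 = -Pa(L-x)(2Lx-a²-x²)/(6LEI)  [x>a] = -18·(8/3)·(8-(32/5))·(2·8·(32/5)-(8/3)²-(32/5)²)/(6·8·20000) = -3056/703125 m
Load 4 — applied couple M₀=6 kN·m at a=6 m (b=L-a=2):
  y_4 = (M₀x³/(6L)-M₀(x-a)²/2+C₁x)/EI  [x>a] with C₁=M₀(3b²-L²)/(6L)=-13/2 = (6·(32/5)³/(6·8)-6·((32/5)-6)²/2+(-13/2)·(32/5))/20000 = -291/625000 m
Superposition: y = Σ y_i = -545447/28125000 m ≈ -0.019394 m

y(32/5) = -545447/28125000 m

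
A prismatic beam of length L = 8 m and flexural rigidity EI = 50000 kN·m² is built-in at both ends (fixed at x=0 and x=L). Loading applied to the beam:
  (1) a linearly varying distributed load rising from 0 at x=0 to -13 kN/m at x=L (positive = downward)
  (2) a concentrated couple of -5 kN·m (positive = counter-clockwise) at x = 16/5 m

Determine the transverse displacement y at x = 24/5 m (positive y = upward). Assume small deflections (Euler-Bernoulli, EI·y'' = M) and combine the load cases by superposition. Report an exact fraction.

y(24/5) = 61696/48828125 m

Load 1 — triangular load w₀=-13 kN/m (0→w₀ over full span):
  y_1 = -w₀x²(L-x)²(x+2L)/(120LEI) = -(-13)·(24/5)²·(8-(24/5))²·((24/5)+2·8)/(120·8·50000) = 64896/48828125 m
Load 2 — applied couple M₀=-5 kN·m at a=16/5 m (b=L-a=24/5):
  y_2 = (R_Ax³/6 - M_Ax²/2 - M₀(x-a)²/2)/EI  [x>a] with R_A=-9/10, M_A=-3/5 = ((-9/10)·(24/5)³/6 - (-3/5)·(24/5)²/2 - (-5)·((24/5)-(16/5))²/2)/50000 = -128/1953125 m
Superposition: y = Σ y_i = 61696/48828125 m ≈ 0.001264 m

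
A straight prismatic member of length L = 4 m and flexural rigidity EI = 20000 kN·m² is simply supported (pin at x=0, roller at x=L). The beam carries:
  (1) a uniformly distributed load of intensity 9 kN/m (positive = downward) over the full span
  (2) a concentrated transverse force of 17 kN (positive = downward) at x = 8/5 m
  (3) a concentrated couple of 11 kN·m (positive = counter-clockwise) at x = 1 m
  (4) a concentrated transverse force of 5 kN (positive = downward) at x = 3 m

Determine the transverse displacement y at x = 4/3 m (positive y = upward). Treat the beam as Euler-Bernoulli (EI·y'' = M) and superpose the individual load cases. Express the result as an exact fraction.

y(4/3) = -845041/405000000 m

Load 1 — uniform load w=9 kN/m over full span:
  y_1 = -wx(L³-2Lx²+x³)/(24EI) = -9·(4/3)·(4³-2·4·(4/3)²+(4/3)³)/(24·20000) = -22/16875 m
Load 2 — point force P=17 kN at a=8/5 m (b=L-a=12/5):
  y_2 = -Pbx(L²-b²-x²)/(6LEI)  [x≤a] = -17·(12/5)·(4/3)·(4²-(12/5)²-(4/3)²)/(6·4·20000) = -2023/2109375 m
Load 3 — applied couple M₀=11 kN·m at a=1 m (b=L-a=3):
  y_3 = (M₀x³/(6L)-M₀(x-a)²/2+C₁x)/EI  [x>a] with C₁=M₀(3b²-L²)/(6L)=121/24 = (11·(4/3)³/(6·4)-11·((4/3)-1)²/2+(121/24)·(4/3))/20000 = 583/1620000 m
Load 4 — point force P=5 kN at a=3 m (b=L-a=1):
  y_4 = -Pbx(L²-b²-x²)/(6LEI)  [x≤a] = -5·1·(4/3)·(4²-1²-(4/3)²)/(6·4·20000) = -119/648000 m
Superposition: y = Σ y_i = -845041/405000000 m ≈ -0.002087 m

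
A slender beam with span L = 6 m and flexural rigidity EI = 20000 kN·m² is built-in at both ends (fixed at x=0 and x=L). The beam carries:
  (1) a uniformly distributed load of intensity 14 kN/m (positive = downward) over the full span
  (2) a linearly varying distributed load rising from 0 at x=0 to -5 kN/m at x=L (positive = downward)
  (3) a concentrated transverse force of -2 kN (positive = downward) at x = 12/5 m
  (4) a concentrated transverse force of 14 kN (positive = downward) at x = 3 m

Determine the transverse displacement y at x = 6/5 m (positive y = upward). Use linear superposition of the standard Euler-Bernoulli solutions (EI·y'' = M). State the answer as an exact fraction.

y(6/5) = -327897/312500000 m

Load 1 — uniform load w=14 kN/m over full span:
  y_1 = -wx²(L-x)²/(24EI) = -14·(6/5)²·(6-(6/5))²/(24·20000) = -378/390625 m
Load 2 — triangular load w₀=-5 kN/m (0→w₀ over full span):
  y_2 = -w₀x²(L-x)²(x+2L)/(120LEI) = -(-5)·(6/5)²·(6-(6/5))²·((6/5)+2·6)/(120·6·20000) = 297/1953125 m
Load 3 — point force P=-2 kN at a=12/5 m (b=L-a=18/5):
  y_3 = -Pb²x²(3aL-(3a+b)x)/(6L³EI)  [x≤a] = -(-2)·(18/5)²·(6/5)²·(3·(12/5)·6-(3·(12/5)+(18/5))·(6/5))/(6·6³·20000) = 1701/39062500 m
Load 4 — point force P=14 kN at a=3 m (b=L-a=3):
  y_4 = -Pb²x²(3aL-(3a+b)x)/(6L³EI)  [x≤a] = -14·3²·(6/5)²·(3·3·6-(3·3+3)·(6/5))/(6·6³·20000) = -693/2500000 m
Superposition: y = Σ y_i = -327897/312500000 m ≈ -0.001049 m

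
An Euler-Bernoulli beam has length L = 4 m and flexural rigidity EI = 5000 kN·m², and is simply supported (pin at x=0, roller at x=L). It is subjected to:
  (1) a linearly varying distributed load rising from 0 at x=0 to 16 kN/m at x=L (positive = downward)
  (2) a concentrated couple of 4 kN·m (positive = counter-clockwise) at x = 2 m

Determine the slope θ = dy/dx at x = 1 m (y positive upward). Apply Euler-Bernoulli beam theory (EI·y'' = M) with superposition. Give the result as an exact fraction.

Load 1 — triangular load w₀=16 kN/m (0→w₀ over full span):
  θ_1 = -w₀(7L⁴-30L²x²+15x⁴)/(360LEI) = -16·(7·4⁴-30·4²·1²+15·1⁴)/(360·4·5000) = -1327/450000 rad
Load 2 — applied couple M₀=4 kN·m at a=2 m (b=L-a=2):
  θ_2 = (M₀x²/(2L)+C₁)/EI  [x≤a] with C₁=M₀(3b²-L²)/(6L)=-2/3 = (4·1²/(2·4)+(-2/3))/5000 = -1/30000 rad
Superposition: θ = Σ θ_i = -671/225000 rad ≈ -0.002982 rad

θ(1) = -671/225000 rad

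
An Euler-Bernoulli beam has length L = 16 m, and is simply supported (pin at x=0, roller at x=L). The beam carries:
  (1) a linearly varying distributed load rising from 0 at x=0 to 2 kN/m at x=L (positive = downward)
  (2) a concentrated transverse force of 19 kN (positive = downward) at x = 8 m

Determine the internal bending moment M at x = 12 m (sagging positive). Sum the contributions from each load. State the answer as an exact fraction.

Load 1 — triangular load w₀=2 kN/m (0→w₀ over full span):
  M_1 = w₀Lx/6 - w₀x³/(6L) = 2·16·12/6 - 2·12³/(6·16) = 28 kN·m
Load 2 — point force P=19 kN at a=8 m (b=L-a=8):
  M_2 = Pa(L-x)/L  [x>a] = 19·8·(16-12)/16 = 38 kN·m
Superposition: M = Σ M_i = 66 kN·m ≈ 66.000000 kN·m

M(12) = 66 kN·m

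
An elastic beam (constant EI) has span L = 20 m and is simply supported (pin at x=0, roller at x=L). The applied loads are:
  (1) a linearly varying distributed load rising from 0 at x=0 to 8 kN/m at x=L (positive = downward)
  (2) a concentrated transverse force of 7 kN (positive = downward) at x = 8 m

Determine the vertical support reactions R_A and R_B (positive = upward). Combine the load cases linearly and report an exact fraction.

R_A = 463/15 kN, R_B = 842/15 kN

Load 1 — triangular load w₀=8 kN/m (0→w₀ over full span):
  R_A = w₀L/6 = 8·20/6 = 80/3 kN
  R_B = w₀L/3 = 8·20/3 = 160/3 kN
Load 2 — point force P=7 kN at a=8 m (b=L-a=12):
  R_A = Pb/L = 7·12/20 = 21/5 kN
  R_B = Pa/L = 7·8/20 = 14/5 kN
Superposition: R_A = 463/15 kN, R_B = 842/15 kN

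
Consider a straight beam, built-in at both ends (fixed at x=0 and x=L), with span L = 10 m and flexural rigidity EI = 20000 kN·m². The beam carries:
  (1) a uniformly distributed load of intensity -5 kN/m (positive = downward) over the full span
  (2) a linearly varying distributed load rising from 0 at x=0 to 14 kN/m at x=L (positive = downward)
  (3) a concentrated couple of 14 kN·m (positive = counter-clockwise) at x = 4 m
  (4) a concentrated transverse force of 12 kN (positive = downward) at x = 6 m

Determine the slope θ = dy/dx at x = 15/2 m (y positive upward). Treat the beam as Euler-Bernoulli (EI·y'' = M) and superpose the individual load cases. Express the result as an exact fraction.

Load 1 — uniform load w=-5 kN/m over full span:
  θ_1 = -wx(L-x)(L-2x)/(12EI) = -(-5)·(15/2)·(10-(15/2))·(10-2·(15/2))/(12·20000) = -1/512 rad
Load 2 — triangular load w₀=14 kN/m (0→w₀ over full span):
  θ_2 = -w₀(2x(L-x)(L-2x)(x+2L)+x²(L-x)²)/(120LEI) = -14·(2·(15/2)·(10-(15/2))·(10-2·(15/2))·((15/2)+2·10)+(15/2)²·(10-(15/2))²)/(120·10·20000) = 287/102400 rad
Load 3 — applied couple M₀=14 kN·m at a=4 m (b=L-a=6):
  θ_3 = (R_Ax²/2 - M_Ax - M₀(x-a))/EI  [x>a] with R_A=252/125, M_A=42/25 = ((252/125)·(15/2)²/2 - (42/25)·(15/2) - 14·((15/2)-4))/20000 = -49/200000 rad
Load 4 — point force P=12 kN at a=6 m (b=L-a=4):
  θ_4 = Pa²(L-x)(2bL-(3b+a)(L-x))/(2L³EI)  [x>a] = 12·6²·(10-(15/2))·(2·4·10-(3·4+6)·(10-(15/2)))/(2·10³·20000) = 189/200000 rad
Superposition: θ = Σ θ_i = 3967/2560000 rad ≈ 0.001550 rad

θ(15/2) = 3967/2560000 rad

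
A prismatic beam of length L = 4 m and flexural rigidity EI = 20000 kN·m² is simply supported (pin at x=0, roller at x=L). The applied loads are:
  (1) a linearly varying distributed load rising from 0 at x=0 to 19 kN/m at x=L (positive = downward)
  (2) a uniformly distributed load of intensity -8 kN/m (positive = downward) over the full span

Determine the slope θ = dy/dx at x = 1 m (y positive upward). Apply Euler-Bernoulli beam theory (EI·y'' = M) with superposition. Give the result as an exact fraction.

Load 1 — triangular load w₀=19 kN/m (0→w₀ over full span):
  θ_1 = -w₀(7L⁴-30L²x²+15x⁴)/(360LEI) = -19·(7·4⁴-30·4²·1²+15·1⁴)/(360·4·20000) = -25213/28800000 rad
Load 2 — uniform load w=-8 kN/m over full span:
  θ_2 = -w(L³-6Lx²+4x³)/(24EI) = -(-8)·(4³-6·4·1²+4·1³)/(24·20000) = 11/15000 rad
Superposition: θ = Σ θ_i = -4093/28800000 rad ≈ -0.000142 rad

θ(1) = -4093/28800000 rad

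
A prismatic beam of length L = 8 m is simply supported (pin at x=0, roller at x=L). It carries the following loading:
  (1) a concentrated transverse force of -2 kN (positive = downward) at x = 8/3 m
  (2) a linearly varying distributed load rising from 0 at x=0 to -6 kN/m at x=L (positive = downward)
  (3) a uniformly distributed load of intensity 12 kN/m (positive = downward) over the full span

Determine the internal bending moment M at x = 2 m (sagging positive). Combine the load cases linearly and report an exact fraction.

M(2) = 163/3 kN·m

Load 1 — point force P=-2 kN at a=8/3 m (b=L-a=16/3):
  M_1 = Pbx/L  [x≤a] = (-2)·(16/3)·2/8 = -8/3 kN·m
Load 2 — triangular load w₀=-6 kN/m (0→w₀ over full span):
  M_2 = w₀Lx/6 - w₀x³/(6L) = (-6)·8·2/6 - (-6)·2³/(6·8) = -15 kN·m
Load 3 — uniform load w=12 kN/m over full span:
  M_3 = wx(L-x)/2 = 12·2·(8-2)/2 = 72 kN·m
Superposition: M = Σ M_i = 163/3 kN·m ≈ 54.333333 kN·m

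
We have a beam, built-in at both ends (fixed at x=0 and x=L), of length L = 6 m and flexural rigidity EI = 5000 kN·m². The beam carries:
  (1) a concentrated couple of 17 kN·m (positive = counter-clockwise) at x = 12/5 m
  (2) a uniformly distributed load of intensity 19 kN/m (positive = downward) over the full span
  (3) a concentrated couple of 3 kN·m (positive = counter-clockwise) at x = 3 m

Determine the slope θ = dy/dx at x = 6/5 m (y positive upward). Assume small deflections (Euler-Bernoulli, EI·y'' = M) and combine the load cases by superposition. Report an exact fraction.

Load 1 — applied couple M₀=17 kN·m at a=12/5 m (b=L-a=18/5):
  θ_1 = (R_Ax²/2 - M_Ax)/EI  [x≤a] with R_A=102/25, M_A=51/25 = ((102/25)·(6/5)²/2 - (51/25)·(6/5))/5000 = 153/1562500 rad
Load 2 — uniform load w=19 kN/m over full span:
  θ_2 = -wx(L-x)(L-2x)/(12EI) = -19·(6/5)·(6-(6/5))·(6-2·(6/5))/(12·5000) = -513/78125 rad
Load 3 — applied couple M₀=3 kN·m at a=3 m (b=L-a=3):
  θ_3 = (R_Ax²/2 - M_Ax)/EI  [x≤a] with R_A=3/4, M_A=3/4 = ((3/4)·(6/5)²/2 - (3/4)·(6/5))/5000 = -9/125000 rad
Superposition: θ = Σ θ_i = -20439/3125000 rad ≈ -0.006540 rad

θ(6/5) = -20439/3125000 rad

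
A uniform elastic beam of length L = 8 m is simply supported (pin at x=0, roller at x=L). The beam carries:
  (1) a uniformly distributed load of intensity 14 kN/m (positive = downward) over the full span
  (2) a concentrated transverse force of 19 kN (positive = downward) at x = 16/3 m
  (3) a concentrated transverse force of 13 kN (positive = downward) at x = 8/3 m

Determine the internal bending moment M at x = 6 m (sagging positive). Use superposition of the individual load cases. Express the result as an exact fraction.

Load 1 — uniform load w=14 kN/m over full span:
  M_1 = wx(L-x)/2 = 14·6·(8-6)/2 = 84 kN·m
Load 2 — point force P=19 kN at a=16/3 m (b=L-a=8/3):
  M_2 = Pa(L-x)/L  [x>a] = 19·(16/3)·(8-6)/8 = 76/3 kN·m
Load 3 — point force P=13 kN at a=8/3 m (b=L-a=16/3):
  M_3 = Pa(L-x)/L  [x>a] = 13·(8/3)·(8-6)/8 = 26/3 kN·m
Superposition: M = Σ M_i = 118 kN·m ≈ 118.000000 kN·m

M(6) = 118 kN·m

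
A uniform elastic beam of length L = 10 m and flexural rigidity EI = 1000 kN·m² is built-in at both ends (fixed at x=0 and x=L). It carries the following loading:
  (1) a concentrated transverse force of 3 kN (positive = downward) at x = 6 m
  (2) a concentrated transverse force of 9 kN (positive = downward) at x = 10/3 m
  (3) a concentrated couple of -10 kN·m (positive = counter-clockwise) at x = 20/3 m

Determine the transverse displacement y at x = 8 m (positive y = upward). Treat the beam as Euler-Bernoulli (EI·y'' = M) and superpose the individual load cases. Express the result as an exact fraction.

y(8) = -2038/140625 m

Load 1 — point force P=3 kN at a=6 m (b=L-a=4):
  y_1 = -Pa²(L-x)²(3bL-(3b+a)(L-x))/(6L³EI)  [x>a] = -3·6²·(10-8)²·(3·4·10-(3·4+6)·(10-8))/(6·10³·1000) = -189/31250 m
Load 2 — point force P=9 kN at a=10/3 m (b=L-a=20/3):
  y_2 = -Pa²(L-x)²(3bL-(3b+a)(L-x))/(6L³EI)  [x>a] = -9·(10/3)²·(10-8)²·(3·(20/3)·10-(3·(20/3)+(10/3))·(10-8))/(6·10³·1000) = -23/2250 m
Load 3 — applied couple M₀=-10 kN·m at a=20/3 m (b=L-a=10/3):
  y_3 = (R_Ax³/6 - M_Ax²/2 - M₀(x-a)²/2)/EI  [x>a] with R_A=-4/3, M_A=-10/3 = ((-4/3)·8³/6 - (-10/3)·8²/2 - (-10)·(8-(20/3))²/2)/1000 = 2/1125 m
Superposition: y = Σ y_i = -2038/140625 m ≈ -0.014492 m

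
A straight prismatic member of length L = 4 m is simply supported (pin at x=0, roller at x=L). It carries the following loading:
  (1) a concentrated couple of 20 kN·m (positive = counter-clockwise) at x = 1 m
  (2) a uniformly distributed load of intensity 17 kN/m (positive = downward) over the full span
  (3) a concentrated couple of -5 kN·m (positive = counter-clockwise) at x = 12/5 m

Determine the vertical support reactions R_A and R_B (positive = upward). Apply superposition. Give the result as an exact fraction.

R_A = 151/4 kN, R_B = 121/4 kN

Load 1 — applied couple M₀=20 kN·m at a=1 m (b=L-a=3):
  R_A = M₀/L = 20/4 = 5 kN
  R_B = -M₀/L = -20/4 = -5 kN
Load 2 — uniform load w=17 kN/m over full span:
  R_A = wL/2 = 17·4/2 = 34 kN
  R_B = wL/2 = 17·4/2 = 34 kN
Load 3 — applied couple M₀=-5 kN·m at a=12/5 m (b=L-a=8/5):
  R_A = M₀/L = (-5)/4 = -5/4 kN
  R_B = -M₀/L = -(-5)/4 = 5/4 kN
Superposition: R_A = 151/4 kN, R_B = 121/4 kN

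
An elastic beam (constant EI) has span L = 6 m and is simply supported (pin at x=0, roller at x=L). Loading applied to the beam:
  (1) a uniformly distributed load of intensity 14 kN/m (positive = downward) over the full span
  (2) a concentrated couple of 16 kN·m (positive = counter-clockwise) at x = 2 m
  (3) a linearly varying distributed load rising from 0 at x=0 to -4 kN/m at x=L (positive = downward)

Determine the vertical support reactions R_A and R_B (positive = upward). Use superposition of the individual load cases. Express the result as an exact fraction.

R_A = 122/3 kN, R_B = 94/3 kN

Load 1 — uniform load w=14 kN/m over full span:
  R_A = wL/2 = 14·6/2 = 42 kN
  R_B = wL/2 = 14·6/2 = 42 kN
Load 2 — applied couple M₀=16 kN·m at a=2 m (b=L-a=4):
  R_A = M₀/L = 16/6 = 8/3 kN
  R_B = -M₀/L = -16/6 = -8/3 kN
Load 3 — triangular load w₀=-4 kN/m (0→w₀ over full span):
  R_A = w₀L/6 = (-4)·6/6 = -4 kN
  R_B = w₀L/3 = (-4)·6/3 = -8 kN
Superposition: R_A = 122/3 kN, R_B = 94/3 kN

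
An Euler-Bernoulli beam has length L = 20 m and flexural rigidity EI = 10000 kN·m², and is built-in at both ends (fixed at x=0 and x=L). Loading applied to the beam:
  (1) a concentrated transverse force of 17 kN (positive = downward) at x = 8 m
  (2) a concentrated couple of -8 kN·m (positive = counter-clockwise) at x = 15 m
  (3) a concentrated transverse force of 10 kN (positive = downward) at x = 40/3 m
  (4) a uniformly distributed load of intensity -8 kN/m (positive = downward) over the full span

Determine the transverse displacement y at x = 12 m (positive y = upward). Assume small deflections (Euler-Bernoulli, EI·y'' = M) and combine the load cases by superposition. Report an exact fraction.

Load 1 — point force P=17 kN at a=8 m (b=L-a=12):
  y_1 = -Pa²(L-x)²(3bL-(3b+a)(L-x))/(6L³EI)  [x>a] = -17·8²·(20-12)²·(3·12·20-(3·12+8)·(20-12))/(6·20³·10000) = -12512/234375 m
Load 2 — applied couple M₀=-8 kN·m at a=15 m (b=L-a=5):
  y_2 = (R_Ax³/6 - M_Ax²/2)/EI  [x≤a] with R_A=-9/20, M_A=-5/2 = ((-9/20)·12³/6 - (-5/2)·12²/2)/10000 = 63/12500 m
Load 3 — point force P=10 kN at a=40/3 m (b=L-a=20/3):
  y_3 = -Pb²x²(3aL-(3a+b)x)/(6L³EI)  [x≤a] = -10·(20/3)²·12²·(3·(40/3)·20-(3·(40/3)+(20/3))·12)/(6·20³·10000) = -4/125 m
Load 4 — uniform load w=-8 kN/m over full span:
  y_4 = -wx²(L-x)²/(24EI) = -(-8)·12²·(20-12)²/(24·10000) = 192/625 m
Superposition: y = Σ y_i = 212677/937500 m ≈ 0.226855 m

y(12) = 212677/937500 m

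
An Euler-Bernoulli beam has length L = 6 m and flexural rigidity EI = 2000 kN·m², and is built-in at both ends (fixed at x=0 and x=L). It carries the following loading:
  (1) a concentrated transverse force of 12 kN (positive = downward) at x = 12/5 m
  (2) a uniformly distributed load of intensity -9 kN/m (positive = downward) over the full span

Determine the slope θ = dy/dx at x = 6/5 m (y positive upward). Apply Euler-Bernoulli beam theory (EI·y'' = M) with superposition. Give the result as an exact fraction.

Load 1 — point force P=12 kN at a=12/5 m (b=L-a=18/5):
  θ_1 = -Pb²x(2aL-(3a+b)x)/(2L³EI)  [x≤a] = -12·(18/5)²·(6/5)·(2·(12/5)·6-(3·(12/5)+(18/5))·(6/5))/(2·6³·2000) = -2673/781250 rad
Load 2 — uniform load w=-9 kN/m over full span:
  θ_2 = -wx(L-x)(L-2x)/(12EI) = -(-9)·(6/5)·(6-(6/5))·(6-2·(6/5))/(12·2000) = 243/31250 rad
Superposition: θ = Σ θ_i = 1701/390625 rad ≈ 0.004355 rad

θ(6/5) = 1701/390625 rad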